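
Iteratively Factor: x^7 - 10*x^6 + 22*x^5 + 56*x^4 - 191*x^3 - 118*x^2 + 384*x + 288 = (x - 4)*(x^6 - 6*x^5 - 2*x^4 + 48*x^3 + x^2 - 114*x - 72) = (x - 4)^2*(x^5 - 2*x^4 - 10*x^3 + 8*x^2 + 33*x + 18) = (x - 4)^2*(x + 1)*(x^4 - 3*x^3 - 7*x^2 + 15*x + 18) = (x - 4)^2*(x - 3)*(x + 1)*(x^3 - 7*x - 6) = (x - 4)^2*(x - 3)*(x + 1)*(x + 2)*(x^2 - 2*x - 3) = (x - 4)^2*(x - 3)^2*(x + 1)*(x + 2)*(x + 1)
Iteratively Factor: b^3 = (b)*(b^2) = b^2*(b)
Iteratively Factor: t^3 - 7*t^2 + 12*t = (t)*(t^2 - 7*t + 12) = t*(t - 4)*(t - 3)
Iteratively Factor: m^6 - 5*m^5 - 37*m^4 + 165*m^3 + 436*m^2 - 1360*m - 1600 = (m - 5)*(m^5 - 37*m^3 - 20*m^2 + 336*m + 320) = (m - 5)^2*(m^4 + 5*m^3 - 12*m^2 - 80*m - 64) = (m - 5)^2*(m - 4)*(m^3 + 9*m^2 + 24*m + 16) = (m - 5)^2*(m - 4)*(m + 4)*(m^2 + 5*m + 4) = (m - 5)^2*(m - 4)*(m + 4)^2*(m + 1)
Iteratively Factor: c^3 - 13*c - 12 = (c + 1)*(c^2 - c - 12) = (c + 1)*(c + 3)*(c - 4)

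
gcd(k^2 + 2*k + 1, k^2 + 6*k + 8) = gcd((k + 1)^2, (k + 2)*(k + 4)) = 1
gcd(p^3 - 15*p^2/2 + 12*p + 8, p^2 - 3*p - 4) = p - 4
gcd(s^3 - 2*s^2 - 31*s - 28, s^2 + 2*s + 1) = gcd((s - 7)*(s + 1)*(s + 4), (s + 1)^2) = s + 1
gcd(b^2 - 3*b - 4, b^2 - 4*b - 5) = b + 1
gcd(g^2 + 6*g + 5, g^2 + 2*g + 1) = g + 1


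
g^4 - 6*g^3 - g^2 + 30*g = g*(g - 5)*(g - 3)*(g + 2)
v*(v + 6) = v^2 + 6*v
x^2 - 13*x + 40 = (x - 8)*(x - 5)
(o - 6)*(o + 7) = o^2 + o - 42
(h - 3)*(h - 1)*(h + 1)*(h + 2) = h^4 - h^3 - 7*h^2 + h + 6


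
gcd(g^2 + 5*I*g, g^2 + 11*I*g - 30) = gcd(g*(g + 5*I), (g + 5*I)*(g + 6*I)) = g + 5*I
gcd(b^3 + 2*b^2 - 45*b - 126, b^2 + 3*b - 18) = b + 6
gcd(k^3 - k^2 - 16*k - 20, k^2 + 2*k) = k + 2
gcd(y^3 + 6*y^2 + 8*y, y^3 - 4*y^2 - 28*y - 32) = y + 2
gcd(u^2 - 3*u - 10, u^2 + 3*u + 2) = u + 2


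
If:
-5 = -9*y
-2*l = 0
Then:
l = 0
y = 5/9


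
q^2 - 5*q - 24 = (q - 8)*(q + 3)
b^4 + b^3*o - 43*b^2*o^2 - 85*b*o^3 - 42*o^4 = (b - 7*o)*(b + o)^2*(b + 6*o)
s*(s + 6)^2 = s^3 + 12*s^2 + 36*s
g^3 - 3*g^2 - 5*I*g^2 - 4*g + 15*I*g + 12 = (g - 3)*(g - 4*I)*(g - I)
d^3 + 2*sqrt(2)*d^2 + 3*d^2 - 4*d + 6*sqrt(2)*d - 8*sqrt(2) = (d - 1)*(d + 4)*(d + 2*sqrt(2))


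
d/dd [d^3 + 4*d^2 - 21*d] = 3*d^2 + 8*d - 21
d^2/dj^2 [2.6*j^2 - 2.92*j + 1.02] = 5.20000000000000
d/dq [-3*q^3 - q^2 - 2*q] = -9*q^2 - 2*q - 2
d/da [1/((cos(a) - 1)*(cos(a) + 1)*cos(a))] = -1/(sin(a)*cos(a)^2) + 2/sin(a)^3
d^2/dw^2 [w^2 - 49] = 2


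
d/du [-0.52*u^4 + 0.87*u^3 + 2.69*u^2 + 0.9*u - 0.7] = -2.08*u^3 + 2.61*u^2 + 5.38*u + 0.9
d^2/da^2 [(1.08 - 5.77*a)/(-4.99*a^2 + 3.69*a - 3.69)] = ((53.361 - 172.7538*a)*(4.99*a^2 - 3.69*a + 3.69) + (5.77*a - 1.08)*(9.98*a - 3.69)*(19.96*a - 7.38))/(4.99*a^2 - 3.69*a + 3.69)^3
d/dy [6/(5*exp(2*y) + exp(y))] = 6*(-10*exp(y) - 1)*exp(-y)/(5*exp(y) + 1)^2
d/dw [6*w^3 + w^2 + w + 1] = 18*w^2 + 2*w + 1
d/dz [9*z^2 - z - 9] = 18*z - 1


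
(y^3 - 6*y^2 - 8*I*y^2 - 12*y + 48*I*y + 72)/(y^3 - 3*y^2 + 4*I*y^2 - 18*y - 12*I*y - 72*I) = (y^2 - 8*I*y - 12)/(y^2 + y*(3 + 4*I) + 12*I)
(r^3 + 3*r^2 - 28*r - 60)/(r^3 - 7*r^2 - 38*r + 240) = (r + 2)/(r - 8)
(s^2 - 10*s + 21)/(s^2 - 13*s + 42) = (s - 3)/(s - 6)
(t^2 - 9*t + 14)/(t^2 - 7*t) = (t - 2)/t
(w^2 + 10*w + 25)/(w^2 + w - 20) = (w + 5)/(w - 4)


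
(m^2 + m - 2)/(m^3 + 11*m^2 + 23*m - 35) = (m + 2)/(m^2 + 12*m + 35)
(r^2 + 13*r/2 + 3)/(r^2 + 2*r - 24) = (r + 1/2)/(r - 4)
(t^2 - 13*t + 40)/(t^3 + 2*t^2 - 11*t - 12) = (t^2 - 13*t + 40)/(t^3 + 2*t^2 - 11*t - 12)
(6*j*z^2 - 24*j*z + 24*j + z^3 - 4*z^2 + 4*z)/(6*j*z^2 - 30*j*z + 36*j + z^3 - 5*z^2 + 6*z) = (z - 2)/(z - 3)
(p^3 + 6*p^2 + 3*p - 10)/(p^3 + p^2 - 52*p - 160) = (p^2 + p - 2)/(p^2 - 4*p - 32)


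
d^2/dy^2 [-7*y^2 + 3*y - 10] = -14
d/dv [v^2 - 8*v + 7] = 2*v - 8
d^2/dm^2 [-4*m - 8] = 0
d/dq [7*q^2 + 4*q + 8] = 14*q + 4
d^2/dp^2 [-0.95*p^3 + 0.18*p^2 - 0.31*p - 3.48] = 0.36 - 5.7*p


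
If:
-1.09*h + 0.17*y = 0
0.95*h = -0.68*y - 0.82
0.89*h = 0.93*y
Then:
No Solution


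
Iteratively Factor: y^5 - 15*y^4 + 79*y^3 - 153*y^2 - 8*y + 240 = (y - 3)*(y^4 - 12*y^3 + 43*y^2 - 24*y - 80) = (y - 4)*(y - 3)*(y^3 - 8*y^2 + 11*y + 20) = (y - 4)*(y - 3)*(y + 1)*(y^2 - 9*y + 20) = (y - 5)*(y - 4)*(y - 3)*(y + 1)*(y - 4)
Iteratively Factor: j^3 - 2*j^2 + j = (j - 1)*(j^2 - j) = (j - 1)^2*(j)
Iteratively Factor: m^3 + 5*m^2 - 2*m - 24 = (m + 4)*(m^2 + m - 6) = (m - 2)*(m + 4)*(m + 3)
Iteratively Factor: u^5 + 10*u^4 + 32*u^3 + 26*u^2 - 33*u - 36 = (u + 4)*(u^4 + 6*u^3 + 8*u^2 - 6*u - 9) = (u + 3)*(u + 4)*(u^3 + 3*u^2 - u - 3) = (u + 1)*(u + 3)*(u + 4)*(u^2 + 2*u - 3) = (u - 1)*(u + 1)*(u + 3)*(u + 4)*(u + 3)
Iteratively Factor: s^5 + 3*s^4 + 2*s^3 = (s + 1)*(s^4 + 2*s^3) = s*(s + 1)*(s^3 + 2*s^2) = s^2*(s + 1)*(s^2 + 2*s) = s^2*(s + 1)*(s + 2)*(s)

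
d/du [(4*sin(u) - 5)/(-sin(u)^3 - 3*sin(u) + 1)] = (8*sin(u)^3 - 15*sin(u)^2 - 11)*cos(u)/(sin(u)^3 + 3*sin(u) - 1)^2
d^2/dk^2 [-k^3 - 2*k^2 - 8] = -6*k - 4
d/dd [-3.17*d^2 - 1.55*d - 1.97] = -6.34*d - 1.55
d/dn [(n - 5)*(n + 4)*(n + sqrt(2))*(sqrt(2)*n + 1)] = 4*sqrt(2)*n^3 - 3*sqrt(2)*n^2 + 9*n^2 - 38*sqrt(2)*n - 6*n - 60 - sqrt(2)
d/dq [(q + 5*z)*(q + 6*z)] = 2*q + 11*z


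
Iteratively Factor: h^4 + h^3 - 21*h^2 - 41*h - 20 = (h + 4)*(h^3 - 3*h^2 - 9*h - 5) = (h + 1)*(h + 4)*(h^2 - 4*h - 5) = (h + 1)^2*(h + 4)*(h - 5)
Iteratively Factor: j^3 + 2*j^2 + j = (j + 1)*(j^2 + j) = j*(j + 1)*(j + 1)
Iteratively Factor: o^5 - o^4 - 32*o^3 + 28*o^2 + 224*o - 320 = (o - 2)*(o^4 + o^3 - 30*o^2 - 32*o + 160) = (o - 2)*(o + 4)*(o^3 - 3*o^2 - 18*o + 40) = (o - 2)^2*(o + 4)*(o^2 - o - 20) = (o - 5)*(o - 2)^2*(o + 4)*(o + 4)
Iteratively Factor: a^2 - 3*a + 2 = (a - 1)*(a - 2)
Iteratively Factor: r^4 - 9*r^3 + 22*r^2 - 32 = (r + 1)*(r^3 - 10*r^2 + 32*r - 32) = (r - 4)*(r + 1)*(r^2 - 6*r + 8) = (r - 4)^2*(r + 1)*(r - 2)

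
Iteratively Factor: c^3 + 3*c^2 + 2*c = (c + 1)*(c^2 + 2*c) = c*(c + 1)*(c + 2)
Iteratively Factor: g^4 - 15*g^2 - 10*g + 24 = (g + 3)*(g^3 - 3*g^2 - 6*g + 8) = (g - 4)*(g + 3)*(g^2 + g - 2) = (g - 4)*(g - 1)*(g + 3)*(g + 2)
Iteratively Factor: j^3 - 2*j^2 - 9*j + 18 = (j - 2)*(j^2 - 9) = (j - 3)*(j - 2)*(j + 3)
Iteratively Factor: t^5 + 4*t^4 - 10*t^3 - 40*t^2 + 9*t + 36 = (t + 1)*(t^4 + 3*t^3 - 13*t^2 - 27*t + 36) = (t - 1)*(t + 1)*(t^3 + 4*t^2 - 9*t - 36) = (t - 1)*(t + 1)*(t + 3)*(t^2 + t - 12) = (t - 3)*(t - 1)*(t + 1)*(t + 3)*(t + 4)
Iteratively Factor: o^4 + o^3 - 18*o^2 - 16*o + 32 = (o - 4)*(o^3 + 5*o^2 + 2*o - 8) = (o - 4)*(o + 2)*(o^2 + 3*o - 4) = (o - 4)*(o + 2)*(o + 4)*(o - 1)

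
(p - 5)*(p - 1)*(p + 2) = p^3 - 4*p^2 - 7*p + 10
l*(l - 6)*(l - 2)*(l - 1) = l^4 - 9*l^3 + 20*l^2 - 12*l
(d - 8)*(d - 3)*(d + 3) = d^3 - 8*d^2 - 9*d + 72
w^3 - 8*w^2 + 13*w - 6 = (w - 6)*(w - 1)^2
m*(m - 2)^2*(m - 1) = m^4 - 5*m^3 + 8*m^2 - 4*m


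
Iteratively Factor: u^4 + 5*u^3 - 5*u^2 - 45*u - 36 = (u - 3)*(u^3 + 8*u^2 + 19*u + 12) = (u - 3)*(u + 1)*(u^2 + 7*u + 12) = (u - 3)*(u + 1)*(u + 4)*(u + 3)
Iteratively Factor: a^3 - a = (a)*(a^2 - 1) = a*(a + 1)*(a - 1)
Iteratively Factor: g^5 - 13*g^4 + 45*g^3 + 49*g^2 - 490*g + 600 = (g + 3)*(g^4 - 16*g^3 + 93*g^2 - 230*g + 200) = (g - 2)*(g + 3)*(g^3 - 14*g^2 + 65*g - 100) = (g - 5)*(g - 2)*(g + 3)*(g^2 - 9*g + 20) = (g - 5)*(g - 4)*(g - 2)*(g + 3)*(g - 5)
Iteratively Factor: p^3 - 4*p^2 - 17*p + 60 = (p - 5)*(p^2 + p - 12) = (p - 5)*(p - 3)*(p + 4)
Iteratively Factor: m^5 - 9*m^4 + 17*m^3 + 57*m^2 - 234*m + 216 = (m - 3)*(m^4 - 6*m^3 - m^2 + 54*m - 72) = (m - 4)*(m - 3)*(m^3 - 2*m^2 - 9*m + 18) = (m - 4)*(m - 3)*(m + 3)*(m^2 - 5*m + 6) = (m - 4)*(m - 3)*(m - 2)*(m + 3)*(m - 3)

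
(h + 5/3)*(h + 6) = h^2 + 23*h/3 + 10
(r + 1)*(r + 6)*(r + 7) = r^3 + 14*r^2 + 55*r + 42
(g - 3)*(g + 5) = g^2 + 2*g - 15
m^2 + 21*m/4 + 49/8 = (m + 7/4)*(m + 7/2)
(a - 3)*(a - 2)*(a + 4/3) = a^3 - 11*a^2/3 - 2*a/3 + 8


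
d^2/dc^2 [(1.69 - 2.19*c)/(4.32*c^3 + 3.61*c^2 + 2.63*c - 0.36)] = (-245.223936*c^5 + 173.552544*c^4 + 414.377418*c^3 + 206.481462*c^2 + 94.965186*c + 23.624786)/(80.621568*c^9 + 202.113792*c^8 + 316.142352*c^7 + 272.982745*c^6 + 158.780661*c^5 + 36.294303*c^4 - 0.636625000000006*c^3 - 6.066684*c^2 + 1.022544*c - 0.046656)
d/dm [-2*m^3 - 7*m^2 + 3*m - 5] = -6*m^2 - 14*m + 3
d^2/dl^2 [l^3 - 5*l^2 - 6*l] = 6*l - 10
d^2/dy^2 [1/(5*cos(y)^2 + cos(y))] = (-25*(1 - cos(2*y))^2 + 75*cos(y)/4 - 51*cos(2*y)/2 - 15*cos(3*y)/4 + 153/2)/((5*cos(y) + 1)^3*cos(y)^3)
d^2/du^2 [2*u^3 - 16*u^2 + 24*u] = 12*u - 32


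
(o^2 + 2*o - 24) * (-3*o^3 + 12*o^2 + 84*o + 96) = -3*o^5 + 6*o^4 + 180*o^3 - 24*o^2 - 1824*o - 2304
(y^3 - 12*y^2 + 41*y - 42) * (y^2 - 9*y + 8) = y^5 - 21*y^4 + 157*y^3 - 507*y^2 + 706*y - 336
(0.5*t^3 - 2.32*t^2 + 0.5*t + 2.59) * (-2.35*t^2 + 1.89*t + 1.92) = -1.175*t^5 + 6.397*t^4 - 4.5998*t^3 - 9.5959*t^2 + 5.8551*t + 4.9728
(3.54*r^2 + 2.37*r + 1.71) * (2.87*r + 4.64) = 10.1598*r^3 + 23.2275*r^2 + 15.9045*r + 7.9344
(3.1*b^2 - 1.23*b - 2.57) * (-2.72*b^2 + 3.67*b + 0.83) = -8.432*b^4 + 14.7226*b^3 + 5.0493*b^2 - 10.4528*b - 2.1331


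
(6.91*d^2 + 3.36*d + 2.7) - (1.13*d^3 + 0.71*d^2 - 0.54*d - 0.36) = -1.13*d^3 + 6.2*d^2 + 3.9*d + 3.06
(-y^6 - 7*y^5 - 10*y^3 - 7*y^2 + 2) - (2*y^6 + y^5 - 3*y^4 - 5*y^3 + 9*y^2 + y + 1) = -3*y^6 - 8*y^5 + 3*y^4 - 5*y^3 - 16*y^2 - y + 1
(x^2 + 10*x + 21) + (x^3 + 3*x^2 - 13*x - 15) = x^3 + 4*x^2 - 3*x + 6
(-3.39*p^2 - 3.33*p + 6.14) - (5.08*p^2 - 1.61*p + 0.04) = -8.47*p^2 - 1.72*p + 6.1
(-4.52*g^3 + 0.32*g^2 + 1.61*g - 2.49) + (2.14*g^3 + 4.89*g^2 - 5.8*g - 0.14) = -2.38*g^3 + 5.21*g^2 - 4.19*g - 2.63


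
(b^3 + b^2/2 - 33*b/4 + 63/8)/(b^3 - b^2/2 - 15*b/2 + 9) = (b^2 + 2*b - 21/4)/(b^2 + b - 6)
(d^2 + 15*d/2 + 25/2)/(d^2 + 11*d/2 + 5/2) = (2*d + 5)/(2*d + 1)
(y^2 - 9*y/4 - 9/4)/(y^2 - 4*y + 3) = (y + 3/4)/(y - 1)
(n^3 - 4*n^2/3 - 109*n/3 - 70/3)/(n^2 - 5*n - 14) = (3*n^2 + 17*n + 10)/(3*(n + 2))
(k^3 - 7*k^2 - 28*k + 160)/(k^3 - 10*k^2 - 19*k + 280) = (k - 4)/(k - 7)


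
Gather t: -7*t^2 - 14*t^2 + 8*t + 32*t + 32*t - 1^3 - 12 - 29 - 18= -21*t^2 + 72*t - 60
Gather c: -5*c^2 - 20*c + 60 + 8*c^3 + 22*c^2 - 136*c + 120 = 8*c^3 + 17*c^2 - 156*c + 180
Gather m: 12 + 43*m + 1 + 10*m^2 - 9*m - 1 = 10*m^2 + 34*m + 12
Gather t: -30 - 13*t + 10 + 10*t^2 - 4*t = 10*t^2 - 17*t - 20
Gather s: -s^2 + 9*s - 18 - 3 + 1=-s^2 + 9*s - 20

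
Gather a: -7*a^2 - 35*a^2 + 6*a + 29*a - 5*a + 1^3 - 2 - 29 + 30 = -42*a^2 + 30*a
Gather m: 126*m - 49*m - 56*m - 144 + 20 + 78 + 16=21*m - 30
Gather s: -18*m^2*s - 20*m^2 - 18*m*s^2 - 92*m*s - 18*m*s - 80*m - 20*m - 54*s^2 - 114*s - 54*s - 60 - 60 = -20*m^2 - 100*m + s^2*(-18*m - 54) + s*(-18*m^2 - 110*m - 168) - 120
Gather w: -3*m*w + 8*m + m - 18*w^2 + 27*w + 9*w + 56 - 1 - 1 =9*m - 18*w^2 + w*(36 - 3*m) + 54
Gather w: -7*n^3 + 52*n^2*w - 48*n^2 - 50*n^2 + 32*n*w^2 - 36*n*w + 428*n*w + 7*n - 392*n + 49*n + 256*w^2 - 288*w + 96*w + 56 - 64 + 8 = -7*n^3 - 98*n^2 - 336*n + w^2*(32*n + 256) + w*(52*n^2 + 392*n - 192)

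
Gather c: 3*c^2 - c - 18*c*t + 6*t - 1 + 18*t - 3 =3*c^2 + c*(-18*t - 1) + 24*t - 4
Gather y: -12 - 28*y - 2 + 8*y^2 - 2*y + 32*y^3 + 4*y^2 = 32*y^3 + 12*y^2 - 30*y - 14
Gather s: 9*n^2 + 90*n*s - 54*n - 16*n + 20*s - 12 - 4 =9*n^2 - 70*n + s*(90*n + 20) - 16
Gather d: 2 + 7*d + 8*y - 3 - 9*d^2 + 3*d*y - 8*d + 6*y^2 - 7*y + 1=-9*d^2 + d*(3*y - 1) + 6*y^2 + y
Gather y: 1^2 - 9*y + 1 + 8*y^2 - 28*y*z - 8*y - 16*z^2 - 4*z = 8*y^2 + y*(-28*z - 17) - 16*z^2 - 4*z + 2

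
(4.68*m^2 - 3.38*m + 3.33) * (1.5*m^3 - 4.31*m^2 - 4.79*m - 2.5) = 7.02*m^5 - 25.2408*m^4 - 2.8544*m^3 - 9.8621*m^2 - 7.5007*m - 8.325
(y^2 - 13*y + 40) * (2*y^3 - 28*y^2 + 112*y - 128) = 2*y^5 - 54*y^4 + 556*y^3 - 2704*y^2 + 6144*y - 5120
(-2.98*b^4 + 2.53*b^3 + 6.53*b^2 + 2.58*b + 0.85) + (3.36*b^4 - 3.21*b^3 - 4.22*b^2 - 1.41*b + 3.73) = 0.38*b^4 - 0.68*b^3 + 2.31*b^2 + 1.17*b + 4.58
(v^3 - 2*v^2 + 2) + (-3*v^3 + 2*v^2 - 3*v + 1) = -2*v^3 - 3*v + 3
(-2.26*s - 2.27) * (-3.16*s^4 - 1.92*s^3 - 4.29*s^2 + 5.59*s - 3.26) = 7.1416*s^5 + 11.5124*s^4 + 14.0538*s^3 - 2.8951*s^2 - 5.3217*s + 7.4002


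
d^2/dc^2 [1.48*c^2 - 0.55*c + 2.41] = 2.96000000000000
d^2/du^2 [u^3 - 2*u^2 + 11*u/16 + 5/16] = 6*u - 4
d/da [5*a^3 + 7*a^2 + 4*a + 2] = 15*a^2 + 14*a + 4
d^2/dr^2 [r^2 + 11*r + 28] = 2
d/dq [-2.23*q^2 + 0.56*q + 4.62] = 0.56 - 4.46*q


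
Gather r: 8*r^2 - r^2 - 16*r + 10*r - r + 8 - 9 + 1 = 7*r^2 - 7*r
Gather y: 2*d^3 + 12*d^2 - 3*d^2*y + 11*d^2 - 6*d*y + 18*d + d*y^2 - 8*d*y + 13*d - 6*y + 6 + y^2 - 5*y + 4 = 2*d^3 + 23*d^2 + 31*d + y^2*(d + 1) + y*(-3*d^2 - 14*d - 11) + 10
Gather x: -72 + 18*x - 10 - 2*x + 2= 16*x - 80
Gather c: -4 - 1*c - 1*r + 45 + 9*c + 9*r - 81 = 8*c + 8*r - 40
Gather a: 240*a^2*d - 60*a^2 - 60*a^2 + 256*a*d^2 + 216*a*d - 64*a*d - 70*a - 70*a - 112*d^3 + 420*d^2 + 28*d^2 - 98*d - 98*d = a^2*(240*d - 120) + a*(256*d^2 + 152*d - 140) - 112*d^3 + 448*d^2 - 196*d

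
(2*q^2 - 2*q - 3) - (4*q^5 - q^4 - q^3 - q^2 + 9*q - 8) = -4*q^5 + q^4 + q^3 + 3*q^2 - 11*q + 5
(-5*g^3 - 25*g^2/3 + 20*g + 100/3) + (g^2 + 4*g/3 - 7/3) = -5*g^3 - 22*g^2/3 + 64*g/3 + 31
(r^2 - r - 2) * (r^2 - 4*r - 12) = r^4 - 5*r^3 - 10*r^2 + 20*r + 24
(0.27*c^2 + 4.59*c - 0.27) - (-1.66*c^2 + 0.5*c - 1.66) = 1.93*c^2 + 4.09*c + 1.39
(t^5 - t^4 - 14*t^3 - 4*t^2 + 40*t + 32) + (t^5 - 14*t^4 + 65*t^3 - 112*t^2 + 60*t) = 2*t^5 - 15*t^4 + 51*t^3 - 116*t^2 + 100*t + 32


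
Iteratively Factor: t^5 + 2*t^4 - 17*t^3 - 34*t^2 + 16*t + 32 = (t + 2)*(t^4 - 17*t^2 + 16) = (t - 1)*(t + 2)*(t^3 + t^2 - 16*t - 16) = (t - 1)*(t + 2)*(t + 4)*(t^2 - 3*t - 4) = (t - 4)*(t - 1)*(t + 2)*(t + 4)*(t + 1)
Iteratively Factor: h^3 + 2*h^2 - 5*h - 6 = (h + 3)*(h^2 - h - 2) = (h + 1)*(h + 3)*(h - 2)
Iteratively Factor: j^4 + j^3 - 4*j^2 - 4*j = (j - 2)*(j^3 + 3*j^2 + 2*j) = j*(j - 2)*(j^2 + 3*j + 2) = j*(j - 2)*(j + 1)*(j + 2)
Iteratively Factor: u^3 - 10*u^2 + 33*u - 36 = (u - 3)*(u^2 - 7*u + 12) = (u - 3)^2*(u - 4)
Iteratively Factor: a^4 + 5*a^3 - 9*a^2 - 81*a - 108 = (a + 3)*(a^3 + 2*a^2 - 15*a - 36) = (a - 4)*(a + 3)*(a^2 + 6*a + 9) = (a - 4)*(a + 3)^2*(a + 3)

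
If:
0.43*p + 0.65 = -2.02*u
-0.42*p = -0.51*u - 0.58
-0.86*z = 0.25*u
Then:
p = 0.79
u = -0.49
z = 0.14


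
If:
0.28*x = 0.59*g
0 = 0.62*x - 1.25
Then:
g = 0.96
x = 2.02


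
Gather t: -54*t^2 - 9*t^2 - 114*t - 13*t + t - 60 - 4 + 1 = -63*t^2 - 126*t - 63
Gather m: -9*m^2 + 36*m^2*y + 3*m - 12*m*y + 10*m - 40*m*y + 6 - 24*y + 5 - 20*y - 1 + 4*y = m^2*(36*y - 9) + m*(13 - 52*y) - 40*y + 10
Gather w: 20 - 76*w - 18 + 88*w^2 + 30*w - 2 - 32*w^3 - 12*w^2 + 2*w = -32*w^3 + 76*w^2 - 44*w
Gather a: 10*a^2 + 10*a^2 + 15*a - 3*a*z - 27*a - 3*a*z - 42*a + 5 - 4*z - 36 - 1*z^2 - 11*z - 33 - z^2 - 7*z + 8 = 20*a^2 + a*(-6*z - 54) - 2*z^2 - 22*z - 56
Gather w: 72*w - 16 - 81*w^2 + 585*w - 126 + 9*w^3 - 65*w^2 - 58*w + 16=9*w^3 - 146*w^2 + 599*w - 126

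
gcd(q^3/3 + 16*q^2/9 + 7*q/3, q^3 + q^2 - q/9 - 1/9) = 1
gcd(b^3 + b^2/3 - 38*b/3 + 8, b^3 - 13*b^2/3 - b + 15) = b - 3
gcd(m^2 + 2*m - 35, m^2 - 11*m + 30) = m - 5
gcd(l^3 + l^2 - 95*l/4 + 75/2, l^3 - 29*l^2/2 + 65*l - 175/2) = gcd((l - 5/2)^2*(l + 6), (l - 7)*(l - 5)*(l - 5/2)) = l - 5/2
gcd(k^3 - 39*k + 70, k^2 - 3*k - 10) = k - 5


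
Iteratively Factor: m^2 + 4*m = (m)*(m + 4)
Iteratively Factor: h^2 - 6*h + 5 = (h - 5)*(h - 1)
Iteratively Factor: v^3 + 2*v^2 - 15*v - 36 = (v - 4)*(v^2 + 6*v + 9) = (v - 4)*(v + 3)*(v + 3)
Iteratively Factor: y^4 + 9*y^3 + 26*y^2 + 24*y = (y)*(y^3 + 9*y^2 + 26*y + 24) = y*(y + 4)*(y^2 + 5*y + 6) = y*(y + 3)*(y + 4)*(y + 2)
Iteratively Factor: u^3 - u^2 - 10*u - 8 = (u - 4)*(u^2 + 3*u + 2) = (u - 4)*(u + 2)*(u + 1)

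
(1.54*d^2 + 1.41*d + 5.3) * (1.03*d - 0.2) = 1.5862*d^3 + 1.1443*d^2 + 5.177*d - 1.06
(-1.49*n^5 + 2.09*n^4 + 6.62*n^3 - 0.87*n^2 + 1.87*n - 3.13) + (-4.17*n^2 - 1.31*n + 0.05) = -1.49*n^5 + 2.09*n^4 + 6.62*n^3 - 5.04*n^2 + 0.56*n - 3.08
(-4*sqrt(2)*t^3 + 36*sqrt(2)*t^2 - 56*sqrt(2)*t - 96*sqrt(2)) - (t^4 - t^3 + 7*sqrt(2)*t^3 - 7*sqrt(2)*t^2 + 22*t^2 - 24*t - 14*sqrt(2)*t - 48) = -t^4 - 11*sqrt(2)*t^3 + t^3 - 22*t^2 + 43*sqrt(2)*t^2 - 42*sqrt(2)*t + 24*t - 96*sqrt(2) + 48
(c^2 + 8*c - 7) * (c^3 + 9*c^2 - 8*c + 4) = c^5 + 17*c^4 + 57*c^3 - 123*c^2 + 88*c - 28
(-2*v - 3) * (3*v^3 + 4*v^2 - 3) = -6*v^4 - 17*v^3 - 12*v^2 + 6*v + 9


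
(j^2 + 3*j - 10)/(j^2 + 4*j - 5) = (j - 2)/(j - 1)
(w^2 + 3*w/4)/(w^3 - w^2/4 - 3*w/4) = 1/(w - 1)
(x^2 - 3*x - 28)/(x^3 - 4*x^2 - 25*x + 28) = 1/(x - 1)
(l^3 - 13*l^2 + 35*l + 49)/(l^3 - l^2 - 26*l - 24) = (l^2 - 14*l + 49)/(l^2 - 2*l - 24)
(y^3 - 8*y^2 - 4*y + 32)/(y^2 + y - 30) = (y^3 - 8*y^2 - 4*y + 32)/(y^2 + y - 30)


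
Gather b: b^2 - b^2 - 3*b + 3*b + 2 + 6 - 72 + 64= 0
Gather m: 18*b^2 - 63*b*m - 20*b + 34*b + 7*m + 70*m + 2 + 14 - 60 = 18*b^2 + 14*b + m*(77 - 63*b) - 44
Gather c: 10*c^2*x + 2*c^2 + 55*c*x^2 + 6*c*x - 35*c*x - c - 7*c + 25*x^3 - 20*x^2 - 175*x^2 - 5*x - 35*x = c^2*(10*x + 2) + c*(55*x^2 - 29*x - 8) + 25*x^3 - 195*x^2 - 40*x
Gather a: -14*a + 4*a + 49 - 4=45 - 10*a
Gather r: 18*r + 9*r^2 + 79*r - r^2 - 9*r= 8*r^2 + 88*r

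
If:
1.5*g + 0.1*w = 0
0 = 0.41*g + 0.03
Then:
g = -0.07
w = 1.10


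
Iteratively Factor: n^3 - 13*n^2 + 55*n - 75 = (n - 3)*(n^2 - 10*n + 25) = (n - 5)*(n - 3)*(n - 5)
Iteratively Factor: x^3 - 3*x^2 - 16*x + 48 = (x - 3)*(x^2 - 16) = (x - 4)*(x - 3)*(x + 4)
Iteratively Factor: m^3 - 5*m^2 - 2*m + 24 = (m - 3)*(m^2 - 2*m - 8) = (m - 4)*(m - 3)*(m + 2)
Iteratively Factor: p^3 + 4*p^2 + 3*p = (p + 1)*(p^2 + 3*p) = p*(p + 1)*(p + 3)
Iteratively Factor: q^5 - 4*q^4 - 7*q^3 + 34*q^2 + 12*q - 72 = (q + 2)*(q^4 - 6*q^3 + 5*q^2 + 24*q - 36) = (q - 3)*(q + 2)*(q^3 - 3*q^2 - 4*q + 12) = (q - 3)*(q - 2)*(q + 2)*(q^2 - q - 6) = (q - 3)^2*(q - 2)*(q + 2)*(q + 2)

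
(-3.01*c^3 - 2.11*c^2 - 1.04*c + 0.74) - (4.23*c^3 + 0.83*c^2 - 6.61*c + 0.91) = -7.24*c^3 - 2.94*c^2 + 5.57*c - 0.17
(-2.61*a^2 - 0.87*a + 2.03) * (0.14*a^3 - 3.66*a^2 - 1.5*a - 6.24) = -0.3654*a^5 + 9.4308*a^4 + 7.3834*a^3 + 10.1616*a^2 + 2.3838*a - 12.6672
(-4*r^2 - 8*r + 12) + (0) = -4*r^2 - 8*r + 12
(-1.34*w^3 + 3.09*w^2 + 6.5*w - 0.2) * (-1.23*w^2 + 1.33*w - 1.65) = 1.6482*w^5 - 5.5829*w^4 - 1.6743*w^3 + 3.7925*w^2 - 10.991*w + 0.33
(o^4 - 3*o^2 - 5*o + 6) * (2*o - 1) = 2*o^5 - o^4 - 6*o^3 - 7*o^2 + 17*o - 6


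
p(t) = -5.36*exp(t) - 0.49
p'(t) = -5.36*exp(t)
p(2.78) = -86.89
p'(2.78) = -86.40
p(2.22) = -49.84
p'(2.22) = -49.35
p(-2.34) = -1.01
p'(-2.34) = -0.52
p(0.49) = -9.24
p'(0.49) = -8.75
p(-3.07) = -0.74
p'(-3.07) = -0.25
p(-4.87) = -0.53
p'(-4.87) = -0.04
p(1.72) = -30.42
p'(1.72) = -29.93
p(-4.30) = -0.56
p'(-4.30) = -0.07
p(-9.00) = -0.49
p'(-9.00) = 0.00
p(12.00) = -872366.17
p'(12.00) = -872365.68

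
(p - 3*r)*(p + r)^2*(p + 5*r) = p^4 + 4*p^3*r - 10*p^2*r^2 - 28*p*r^3 - 15*r^4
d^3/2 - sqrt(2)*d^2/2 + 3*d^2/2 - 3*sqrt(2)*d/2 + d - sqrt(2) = (d/2 + 1/2)*(d + 2)*(d - sqrt(2))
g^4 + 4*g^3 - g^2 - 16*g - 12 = (g - 2)*(g + 1)*(g + 2)*(g + 3)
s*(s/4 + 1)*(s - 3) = s^3/4 + s^2/4 - 3*s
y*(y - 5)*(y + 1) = y^3 - 4*y^2 - 5*y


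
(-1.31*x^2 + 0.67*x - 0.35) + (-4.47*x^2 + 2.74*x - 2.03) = -5.78*x^2 + 3.41*x - 2.38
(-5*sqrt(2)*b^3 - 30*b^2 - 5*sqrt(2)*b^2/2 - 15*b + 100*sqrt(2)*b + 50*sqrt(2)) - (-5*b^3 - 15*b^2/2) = -5*sqrt(2)*b^3 + 5*b^3 - 45*b^2/2 - 5*sqrt(2)*b^2/2 - 15*b + 100*sqrt(2)*b + 50*sqrt(2)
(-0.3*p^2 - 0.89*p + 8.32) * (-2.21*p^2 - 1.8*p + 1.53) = 0.663*p^4 + 2.5069*p^3 - 17.2442*p^2 - 16.3377*p + 12.7296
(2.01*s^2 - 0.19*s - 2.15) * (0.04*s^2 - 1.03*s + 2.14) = 0.0804*s^4 - 2.0779*s^3 + 4.4111*s^2 + 1.8079*s - 4.601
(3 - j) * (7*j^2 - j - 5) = -7*j^3 + 22*j^2 + 2*j - 15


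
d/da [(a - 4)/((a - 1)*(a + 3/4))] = 4*(-4*a^2 + 32*a - 7)/(16*a^4 - 8*a^3 - 23*a^2 + 6*a + 9)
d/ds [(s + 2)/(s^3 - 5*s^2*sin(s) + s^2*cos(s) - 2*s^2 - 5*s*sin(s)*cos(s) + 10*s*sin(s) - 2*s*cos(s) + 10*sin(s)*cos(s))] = (s^3*sin(s) + 5*s^3*cos(s) - 2*s^3 + 5*s^2*sin(s) - s^2*cos(s) + 5*s^2*cos(2*s) - 4*s^2 + 16*s*sin(s) - 24*s*cos(s) + 8*s - 20*sin(s) + 10*sin(2*s) + 4*cos(s) - 20*cos(2*s))/((s - 2)^2*(s - 5*sin(s))^2*(s + cos(s))^2)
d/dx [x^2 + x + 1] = 2*x + 1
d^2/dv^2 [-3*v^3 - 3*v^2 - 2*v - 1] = -18*v - 6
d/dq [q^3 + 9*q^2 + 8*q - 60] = 3*q^2 + 18*q + 8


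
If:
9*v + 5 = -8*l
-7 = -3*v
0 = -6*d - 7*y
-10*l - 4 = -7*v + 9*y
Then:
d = -1883/324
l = -13/4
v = 7/3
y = 269/54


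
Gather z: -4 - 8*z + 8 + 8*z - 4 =0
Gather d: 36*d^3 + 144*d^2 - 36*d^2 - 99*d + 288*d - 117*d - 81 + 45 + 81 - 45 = 36*d^3 + 108*d^2 + 72*d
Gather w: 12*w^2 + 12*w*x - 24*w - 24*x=12*w^2 + w*(12*x - 24) - 24*x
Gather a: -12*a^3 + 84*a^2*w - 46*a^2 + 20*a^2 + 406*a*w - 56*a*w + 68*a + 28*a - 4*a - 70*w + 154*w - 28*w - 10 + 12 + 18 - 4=-12*a^3 + a^2*(84*w - 26) + a*(350*w + 92) + 56*w + 16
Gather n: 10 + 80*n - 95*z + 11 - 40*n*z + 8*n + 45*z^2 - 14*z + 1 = n*(88 - 40*z) + 45*z^2 - 109*z + 22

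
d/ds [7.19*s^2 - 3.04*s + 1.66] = 14.38*s - 3.04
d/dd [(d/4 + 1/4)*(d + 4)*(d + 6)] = 3*d^2/4 + 11*d/2 + 17/2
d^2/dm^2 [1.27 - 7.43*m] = 0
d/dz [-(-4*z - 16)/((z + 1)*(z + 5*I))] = 4*(-(z + 1)*(z + 4) + (z + 1)*(z + 5*I) - (z + 4)*(z + 5*I))/((z + 1)^2*(z + 5*I)^2)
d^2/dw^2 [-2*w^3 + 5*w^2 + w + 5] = 10 - 12*w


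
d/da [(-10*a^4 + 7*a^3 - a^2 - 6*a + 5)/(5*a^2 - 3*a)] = (-100*a^5 + 125*a^4 - 42*a^3 + 33*a^2 - 50*a + 15)/(a^2*(25*a^2 - 30*a + 9))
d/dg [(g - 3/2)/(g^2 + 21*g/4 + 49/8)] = 64*(-g^2 + 3*g + 14)/(64*g^4 + 672*g^3 + 2548*g^2 + 4116*g + 2401)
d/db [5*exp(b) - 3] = 5*exp(b)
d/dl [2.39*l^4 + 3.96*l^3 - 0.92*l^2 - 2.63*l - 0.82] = 9.56*l^3 + 11.88*l^2 - 1.84*l - 2.63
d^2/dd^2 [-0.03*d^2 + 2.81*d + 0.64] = -0.0600000000000000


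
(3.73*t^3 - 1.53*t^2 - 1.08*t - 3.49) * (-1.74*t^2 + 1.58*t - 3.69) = -6.4902*t^5 + 8.5556*t^4 - 14.3019*t^3 + 10.0119*t^2 - 1.529*t + 12.8781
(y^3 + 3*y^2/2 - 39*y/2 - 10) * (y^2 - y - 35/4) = y^5 + y^4/2 - 119*y^3/4 - 29*y^2/8 + 1445*y/8 + 175/2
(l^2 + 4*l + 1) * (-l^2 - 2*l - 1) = -l^4 - 6*l^3 - 10*l^2 - 6*l - 1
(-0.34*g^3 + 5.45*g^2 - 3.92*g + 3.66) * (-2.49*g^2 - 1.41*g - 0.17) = 0.8466*g^5 - 13.0911*g^4 + 2.1341*g^3 - 4.5127*g^2 - 4.4942*g - 0.6222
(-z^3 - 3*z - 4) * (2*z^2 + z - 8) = -2*z^5 - z^4 + 2*z^3 - 11*z^2 + 20*z + 32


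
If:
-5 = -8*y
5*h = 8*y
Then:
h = 1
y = 5/8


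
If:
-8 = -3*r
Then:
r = 8/3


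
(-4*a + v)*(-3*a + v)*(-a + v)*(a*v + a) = -12*a^4*v - 12*a^4 + 19*a^3*v^2 + 19*a^3*v - 8*a^2*v^3 - 8*a^2*v^2 + a*v^4 + a*v^3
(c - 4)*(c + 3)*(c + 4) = c^3 + 3*c^2 - 16*c - 48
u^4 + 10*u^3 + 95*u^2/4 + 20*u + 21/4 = (u + 1/2)*(u + 1)*(u + 3/2)*(u + 7)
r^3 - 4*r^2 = r^2*(r - 4)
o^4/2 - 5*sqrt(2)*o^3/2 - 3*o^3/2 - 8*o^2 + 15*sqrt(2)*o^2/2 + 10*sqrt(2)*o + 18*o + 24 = (o/2 + sqrt(2)/2)*(o - 4)*(o + 1)*(o - 6*sqrt(2))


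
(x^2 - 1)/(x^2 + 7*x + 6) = (x - 1)/(x + 6)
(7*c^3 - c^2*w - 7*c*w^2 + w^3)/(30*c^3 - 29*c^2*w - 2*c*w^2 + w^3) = (-7*c^2 - 6*c*w + w^2)/(-30*c^2 - c*w + w^2)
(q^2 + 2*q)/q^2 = (q + 2)/q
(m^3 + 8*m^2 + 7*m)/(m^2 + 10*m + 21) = m*(m + 1)/(m + 3)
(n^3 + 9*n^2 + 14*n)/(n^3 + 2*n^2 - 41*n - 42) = n*(n + 2)/(n^2 - 5*n - 6)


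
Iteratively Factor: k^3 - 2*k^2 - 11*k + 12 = (k + 3)*(k^2 - 5*k + 4) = (k - 1)*(k + 3)*(k - 4)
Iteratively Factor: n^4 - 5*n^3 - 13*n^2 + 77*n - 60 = (n - 5)*(n^3 - 13*n + 12) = (n - 5)*(n - 3)*(n^2 + 3*n - 4) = (n - 5)*(n - 3)*(n + 4)*(n - 1)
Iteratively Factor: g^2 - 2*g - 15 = (g - 5)*(g + 3)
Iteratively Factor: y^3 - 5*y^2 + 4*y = (y)*(y^2 - 5*y + 4) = y*(y - 1)*(y - 4)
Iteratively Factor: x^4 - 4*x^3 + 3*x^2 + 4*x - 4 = (x - 2)*(x^3 - 2*x^2 - x + 2) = (x - 2)*(x - 1)*(x^2 - x - 2) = (x - 2)^2*(x - 1)*(x + 1)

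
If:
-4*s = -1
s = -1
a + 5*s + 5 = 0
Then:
No Solution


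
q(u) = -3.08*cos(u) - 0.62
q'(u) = 3.08*sin(u)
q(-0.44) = -3.41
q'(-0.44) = -1.31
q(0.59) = -3.18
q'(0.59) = 1.71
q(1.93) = 0.46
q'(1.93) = 2.88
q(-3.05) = 2.45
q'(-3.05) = -0.28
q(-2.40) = 1.65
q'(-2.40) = -2.08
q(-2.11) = 0.96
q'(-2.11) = -2.64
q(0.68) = -3.01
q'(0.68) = 1.94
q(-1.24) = -1.62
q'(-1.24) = -2.91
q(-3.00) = 2.43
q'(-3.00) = -0.43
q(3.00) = 2.43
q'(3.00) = 0.43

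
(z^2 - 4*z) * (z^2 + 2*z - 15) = z^4 - 2*z^3 - 23*z^2 + 60*z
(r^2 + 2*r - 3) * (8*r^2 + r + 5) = 8*r^4 + 17*r^3 - 17*r^2 + 7*r - 15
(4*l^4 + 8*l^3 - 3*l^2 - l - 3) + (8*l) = 4*l^4 + 8*l^3 - 3*l^2 + 7*l - 3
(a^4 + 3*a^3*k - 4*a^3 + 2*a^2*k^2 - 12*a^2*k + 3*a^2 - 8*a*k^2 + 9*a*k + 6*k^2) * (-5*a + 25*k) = -5*a^5 + 10*a^4*k + 20*a^4 + 65*a^3*k^2 - 40*a^3*k - 15*a^3 + 50*a^2*k^3 - 260*a^2*k^2 + 30*a^2*k - 200*a*k^3 + 195*a*k^2 + 150*k^3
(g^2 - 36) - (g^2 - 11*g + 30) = 11*g - 66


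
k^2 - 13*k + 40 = (k - 8)*(k - 5)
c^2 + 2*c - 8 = (c - 2)*(c + 4)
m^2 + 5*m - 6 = (m - 1)*(m + 6)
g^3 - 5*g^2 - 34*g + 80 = (g - 8)*(g - 2)*(g + 5)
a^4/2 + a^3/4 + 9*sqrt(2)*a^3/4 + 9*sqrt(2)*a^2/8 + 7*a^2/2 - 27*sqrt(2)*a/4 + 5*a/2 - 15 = (a/2 + 1)*(a - 3/2)*(a + 2*sqrt(2))*(a + 5*sqrt(2)/2)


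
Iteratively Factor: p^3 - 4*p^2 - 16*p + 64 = (p + 4)*(p^2 - 8*p + 16) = (p - 4)*(p + 4)*(p - 4)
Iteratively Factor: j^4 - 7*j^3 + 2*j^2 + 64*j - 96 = (j - 4)*(j^3 - 3*j^2 - 10*j + 24) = (j - 4)*(j - 2)*(j^2 - j - 12) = (j - 4)*(j - 2)*(j + 3)*(j - 4)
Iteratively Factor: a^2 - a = (a - 1)*(a)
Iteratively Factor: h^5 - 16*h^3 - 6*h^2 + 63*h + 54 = (h - 3)*(h^4 + 3*h^3 - 7*h^2 - 27*h - 18) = (h - 3)^2*(h^3 + 6*h^2 + 11*h + 6) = (h - 3)^2*(h + 2)*(h^2 + 4*h + 3) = (h - 3)^2*(h + 2)*(h + 3)*(h + 1)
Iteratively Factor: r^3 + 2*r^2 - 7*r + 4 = (r - 1)*(r^2 + 3*r - 4) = (r - 1)^2*(r + 4)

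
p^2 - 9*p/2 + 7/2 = (p - 7/2)*(p - 1)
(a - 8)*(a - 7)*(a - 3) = a^3 - 18*a^2 + 101*a - 168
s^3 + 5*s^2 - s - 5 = (s - 1)*(s + 1)*(s + 5)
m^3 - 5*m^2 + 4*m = m*(m - 4)*(m - 1)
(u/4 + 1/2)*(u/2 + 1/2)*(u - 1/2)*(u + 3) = u^4/8 + 11*u^3/16 + u^2 + u/16 - 3/8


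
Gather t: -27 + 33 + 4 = 10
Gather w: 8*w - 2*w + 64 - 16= 6*w + 48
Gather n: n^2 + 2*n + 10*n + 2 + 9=n^2 + 12*n + 11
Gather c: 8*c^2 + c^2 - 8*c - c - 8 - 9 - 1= 9*c^2 - 9*c - 18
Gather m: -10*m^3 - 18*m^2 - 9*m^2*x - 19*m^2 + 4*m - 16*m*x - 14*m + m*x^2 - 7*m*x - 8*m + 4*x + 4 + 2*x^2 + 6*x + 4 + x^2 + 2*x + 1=-10*m^3 + m^2*(-9*x - 37) + m*(x^2 - 23*x - 18) + 3*x^2 + 12*x + 9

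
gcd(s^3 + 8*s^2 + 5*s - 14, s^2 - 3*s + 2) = s - 1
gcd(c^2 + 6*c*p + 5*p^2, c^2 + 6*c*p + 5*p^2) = c^2 + 6*c*p + 5*p^2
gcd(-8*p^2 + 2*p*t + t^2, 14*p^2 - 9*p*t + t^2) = 2*p - t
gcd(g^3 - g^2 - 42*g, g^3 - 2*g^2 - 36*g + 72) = g + 6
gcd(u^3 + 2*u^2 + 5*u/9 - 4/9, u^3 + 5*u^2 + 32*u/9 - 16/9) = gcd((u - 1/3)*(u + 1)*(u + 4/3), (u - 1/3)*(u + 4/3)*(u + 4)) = u^2 + u - 4/9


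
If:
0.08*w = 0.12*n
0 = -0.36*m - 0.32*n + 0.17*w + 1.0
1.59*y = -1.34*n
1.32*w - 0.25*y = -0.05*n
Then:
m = 2.78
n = 0.00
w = 0.00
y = 0.00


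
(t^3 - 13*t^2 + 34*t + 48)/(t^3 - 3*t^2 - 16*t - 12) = (t - 8)/(t + 2)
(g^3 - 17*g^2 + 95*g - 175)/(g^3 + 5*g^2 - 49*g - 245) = (g^2 - 10*g + 25)/(g^2 + 12*g + 35)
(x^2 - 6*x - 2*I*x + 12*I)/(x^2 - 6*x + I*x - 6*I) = (x - 2*I)/(x + I)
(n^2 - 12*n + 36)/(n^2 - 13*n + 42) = (n - 6)/(n - 7)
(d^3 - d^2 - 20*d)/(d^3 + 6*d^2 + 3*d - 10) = d*(d^2 - d - 20)/(d^3 + 6*d^2 + 3*d - 10)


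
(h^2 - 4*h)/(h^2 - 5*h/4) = 4*(h - 4)/(4*h - 5)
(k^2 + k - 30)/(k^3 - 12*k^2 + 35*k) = (k + 6)/(k*(k - 7))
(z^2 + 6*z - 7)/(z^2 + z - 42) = (z - 1)/(z - 6)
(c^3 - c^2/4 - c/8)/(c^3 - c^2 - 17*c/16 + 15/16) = 2*c*(8*c^2 - 2*c - 1)/(16*c^3 - 16*c^2 - 17*c + 15)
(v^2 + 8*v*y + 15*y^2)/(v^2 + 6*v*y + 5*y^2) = (v + 3*y)/(v + y)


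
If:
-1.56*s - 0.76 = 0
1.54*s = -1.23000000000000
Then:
No Solution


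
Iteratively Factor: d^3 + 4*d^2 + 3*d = (d)*(d^2 + 4*d + 3) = d*(d + 3)*(d + 1)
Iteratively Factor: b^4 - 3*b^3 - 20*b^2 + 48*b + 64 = (b - 4)*(b^3 + b^2 - 16*b - 16) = (b - 4)*(b + 1)*(b^2 - 16) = (b - 4)^2*(b + 1)*(b + 4)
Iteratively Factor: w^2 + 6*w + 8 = (w + 4)*(w + 2)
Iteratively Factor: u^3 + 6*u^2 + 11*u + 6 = (u + 1)*(u^2 + 5*u + 6) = (u + 1)*(u + 2)*(u + 3)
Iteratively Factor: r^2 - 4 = (r - 2)*(r + 2)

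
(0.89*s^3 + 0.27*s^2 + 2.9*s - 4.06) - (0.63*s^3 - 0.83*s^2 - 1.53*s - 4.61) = 0.26*s^3 + 1.1*s^2 + 4.43*s + 0.550000000000001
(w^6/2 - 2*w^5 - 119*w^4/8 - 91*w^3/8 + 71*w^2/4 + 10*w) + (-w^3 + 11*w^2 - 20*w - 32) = w^6/2 - 2*w^5 - 119*w^4/8 - 99*w^3/8 + 115*w^2/4 - 10*w - 32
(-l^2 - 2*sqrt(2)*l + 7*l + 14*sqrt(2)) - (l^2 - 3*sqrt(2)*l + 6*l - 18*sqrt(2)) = -2*l^2 + l + sqrt(2)*l + 32*sqrt(2)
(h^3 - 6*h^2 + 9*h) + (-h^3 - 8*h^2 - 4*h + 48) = -14*h^2 + 5*h + 48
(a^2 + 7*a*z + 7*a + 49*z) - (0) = a^2 + 7*a*z + 7*a + 49*z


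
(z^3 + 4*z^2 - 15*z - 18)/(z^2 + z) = z + 3 - 18/z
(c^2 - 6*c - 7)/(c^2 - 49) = (c + 1)/(c + 7)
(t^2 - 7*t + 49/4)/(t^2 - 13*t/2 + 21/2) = (t - 7/2)/(t - 3)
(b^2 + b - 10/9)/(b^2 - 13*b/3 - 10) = (b - 2/3)/(b - 6)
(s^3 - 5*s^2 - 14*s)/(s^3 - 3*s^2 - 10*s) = (s - 7)/(s - 5)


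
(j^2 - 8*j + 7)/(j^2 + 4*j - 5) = (j - 7)/(j + 5)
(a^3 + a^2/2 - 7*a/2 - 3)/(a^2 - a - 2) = a + 3/2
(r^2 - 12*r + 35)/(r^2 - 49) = (r - 5)/(r + 7)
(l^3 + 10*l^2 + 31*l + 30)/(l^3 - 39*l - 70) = (l + 3)/(l - 7)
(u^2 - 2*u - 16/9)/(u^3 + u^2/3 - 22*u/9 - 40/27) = 3*(3*u - 8)/(9*u^2 - 3*u - 20)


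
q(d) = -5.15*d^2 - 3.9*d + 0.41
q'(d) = -10.3*d - 3.9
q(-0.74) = 0.48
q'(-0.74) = 3.72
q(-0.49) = 1.08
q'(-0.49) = 1.15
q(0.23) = -0.76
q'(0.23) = -6.27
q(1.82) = -23.75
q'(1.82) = -22.65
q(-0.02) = 0.49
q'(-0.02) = -3.69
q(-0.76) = 0.40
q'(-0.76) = 3.93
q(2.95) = -55.91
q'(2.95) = -34.28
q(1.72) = -21.53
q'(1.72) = -21.62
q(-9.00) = -381.64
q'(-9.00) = 88.80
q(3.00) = -57.64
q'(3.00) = -34.80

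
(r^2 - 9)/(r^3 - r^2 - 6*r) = (r + 3)/(r*(r + 2))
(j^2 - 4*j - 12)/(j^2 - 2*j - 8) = (j - 6)/(j - 4)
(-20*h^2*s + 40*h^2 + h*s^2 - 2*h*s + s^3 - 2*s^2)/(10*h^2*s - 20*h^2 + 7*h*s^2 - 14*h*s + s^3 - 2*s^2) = (-4*h + s)/(2*h + s)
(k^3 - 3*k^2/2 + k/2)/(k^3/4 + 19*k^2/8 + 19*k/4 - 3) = 4*k*(k - 1)/(k^2 + 10*k + 24)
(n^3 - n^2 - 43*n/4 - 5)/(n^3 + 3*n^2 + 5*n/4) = (n - 4)/n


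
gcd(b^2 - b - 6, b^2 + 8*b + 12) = b + 2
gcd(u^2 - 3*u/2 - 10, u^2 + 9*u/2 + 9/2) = 1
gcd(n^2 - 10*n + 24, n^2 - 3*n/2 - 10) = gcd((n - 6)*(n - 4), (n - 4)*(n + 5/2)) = n - 4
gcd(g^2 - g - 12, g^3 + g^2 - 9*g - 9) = g + 3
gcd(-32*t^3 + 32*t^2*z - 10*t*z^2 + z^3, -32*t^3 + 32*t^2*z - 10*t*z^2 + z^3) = -32*t^3 + 32*t^2*z - 10*t*z^2 + z^3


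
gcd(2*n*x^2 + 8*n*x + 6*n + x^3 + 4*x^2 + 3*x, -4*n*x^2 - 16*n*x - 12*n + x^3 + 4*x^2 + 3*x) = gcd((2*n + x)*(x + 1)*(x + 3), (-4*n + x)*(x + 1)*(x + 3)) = x^2 + 4*x + 3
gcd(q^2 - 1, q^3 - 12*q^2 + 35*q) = 1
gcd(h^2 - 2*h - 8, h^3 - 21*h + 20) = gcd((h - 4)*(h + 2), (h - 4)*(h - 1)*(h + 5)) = h - 4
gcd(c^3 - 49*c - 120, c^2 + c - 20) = c + 5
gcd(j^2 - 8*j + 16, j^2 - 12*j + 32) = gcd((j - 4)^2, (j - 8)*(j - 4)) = j - 4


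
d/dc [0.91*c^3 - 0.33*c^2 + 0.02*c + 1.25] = 2.73*c^2 - 0.66*c + 0.02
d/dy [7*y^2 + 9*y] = 14*y + 9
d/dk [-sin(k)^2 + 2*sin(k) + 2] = 2*(1 - sin(k))*cos(k)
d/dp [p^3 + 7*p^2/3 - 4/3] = p*(9*p + 14)/3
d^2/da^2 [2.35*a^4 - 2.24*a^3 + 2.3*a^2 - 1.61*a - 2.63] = 28.2*a^2 - 13.44*a + 4.6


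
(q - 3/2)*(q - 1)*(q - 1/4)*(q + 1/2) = q^4 - 9*q^3/4 + 3*q^2/4 + 11*q/16 - 3/16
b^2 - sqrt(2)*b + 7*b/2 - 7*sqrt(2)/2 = (b + 7/2)*(b - sqrt(2))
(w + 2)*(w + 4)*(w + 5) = w^3 + 11*w^2 + 38*w + 40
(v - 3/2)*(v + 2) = v^2 + v/2 - 3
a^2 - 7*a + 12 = (a - 4)*(a - 3)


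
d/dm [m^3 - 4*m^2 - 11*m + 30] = 3*m^2 - 8*m - 11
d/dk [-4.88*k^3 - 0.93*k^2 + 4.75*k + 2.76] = -14.64*k^2 - 1.86*k + 4.75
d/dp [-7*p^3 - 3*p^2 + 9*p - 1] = -21*p^2 - 6*p + 9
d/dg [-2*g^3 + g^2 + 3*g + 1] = -6*g^2 + 2*g + 3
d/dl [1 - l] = -1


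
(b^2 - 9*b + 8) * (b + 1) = b^3 - 8*b^2 - b + 8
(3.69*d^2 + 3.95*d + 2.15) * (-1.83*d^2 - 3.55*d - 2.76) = -6.7527*d^4 - 20.328*d^3 - 28.1414*d^2 - 18.5345*d - 5.934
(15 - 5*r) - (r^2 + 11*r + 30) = -r^2 - 16*r - 15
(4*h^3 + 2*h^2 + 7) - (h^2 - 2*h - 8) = 4*h^3 + h^2 + 2*h + 15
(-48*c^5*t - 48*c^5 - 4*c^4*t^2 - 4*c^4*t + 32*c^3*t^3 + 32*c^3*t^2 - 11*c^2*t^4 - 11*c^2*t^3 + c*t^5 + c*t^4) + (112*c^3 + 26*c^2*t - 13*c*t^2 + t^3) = -48*c^5*t - 48*c^5 - 4*c^4*t^2 - 4*c^4*t + 32*c^3*t^3 + 32*c^3*t^2 + 112*c^3 - 11*c^2*t^4 - 11*c^2*t^3 + 26*c^2*t + c*t^5 + c*t^4 - 13*c*t^2 + t^3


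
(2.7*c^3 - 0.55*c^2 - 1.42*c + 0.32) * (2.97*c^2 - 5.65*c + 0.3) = 8.019*c^5 - 16.8885*c^4 - 0.2999*c^3 + 8.8084*c^2 - 2.234*c + 0.096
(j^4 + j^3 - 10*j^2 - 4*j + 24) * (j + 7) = j^5 + 8*j^4 - 3*j^3 - 74*j^2 - 4*j + 168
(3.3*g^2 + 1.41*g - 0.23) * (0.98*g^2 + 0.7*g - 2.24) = 3.234*g^4 + 3.6918*g^3 - 6.6304*g^2 - 3.3194*g + 0.5152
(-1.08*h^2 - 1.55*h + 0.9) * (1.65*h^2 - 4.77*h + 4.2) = -1.782*h^4 + 2.5941*h^3 + 4.3425*h^2 - 10.803*h + 3.78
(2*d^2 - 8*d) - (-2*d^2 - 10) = 4*d^2 - 8*d + 10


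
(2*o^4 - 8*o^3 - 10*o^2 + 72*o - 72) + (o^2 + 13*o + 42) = 2*o^4 - 8*o^3 - 9*o^2 + 85*o - 30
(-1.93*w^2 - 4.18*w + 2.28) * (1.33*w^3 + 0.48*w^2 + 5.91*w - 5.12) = -2.5669*w^5 - 6.4858*w^4 - 10.3803*w^3 - 13.7278*w^2 + 34.8764*w - 11.6736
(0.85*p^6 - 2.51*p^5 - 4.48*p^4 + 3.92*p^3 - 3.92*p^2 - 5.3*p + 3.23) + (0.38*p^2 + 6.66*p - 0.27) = 0.85*p^6 - 2.51*p^5 - 4.48*p^4 + 3.92*p^3 - 3.54*p^2 + 1.36*p + 2.96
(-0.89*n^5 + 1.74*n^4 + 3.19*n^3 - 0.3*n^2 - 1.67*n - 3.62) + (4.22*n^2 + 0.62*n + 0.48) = -0.89*n^5 + 1.74*n^4 + 3.19*n^3 + 3.92*n^2 - 1.05*n - 3.14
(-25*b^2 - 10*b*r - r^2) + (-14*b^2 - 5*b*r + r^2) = -39*b^2 - 15*b*r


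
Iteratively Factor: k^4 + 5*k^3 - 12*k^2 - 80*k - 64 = (k + 4)*(k^3 + k^2 - 16*k - 16) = (k - 4)*(k + 4)*(k^2 + 5*k + 4) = (k - 4)*(k + 1)*(k + 4)*(k + 4)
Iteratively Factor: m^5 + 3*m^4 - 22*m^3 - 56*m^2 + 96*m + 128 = (m + 4)*(m^4 - m^3 - 18*m^2 + 16*m + 32) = (m - 4)*(m + 4)*(m^3 + 3*m^2 - 6*m - 8) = (m - 4)*(m - 2)*(m + 4)*(m^2 + 5*m + 4) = (m - 4)*(m - 2)*(m + 4)^2*(m + 1)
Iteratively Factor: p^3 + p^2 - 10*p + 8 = (p - 2)*(p^2 + 3*p - 4) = (p - 2)*(p - 1)*(p + 4)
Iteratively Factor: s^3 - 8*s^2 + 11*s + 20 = (s - 4)*(s^2 - 4*s - 5) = (s - 4)*(s + 1)*(s - 5)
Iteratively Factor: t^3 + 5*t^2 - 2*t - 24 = (t + 4)*(t^2 + t - 6) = (t - 2)*(t + 4)*(t + 3)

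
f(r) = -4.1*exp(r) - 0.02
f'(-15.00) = 0.00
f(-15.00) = -0.02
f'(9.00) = -33222.64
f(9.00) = -33222.66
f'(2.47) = -48.47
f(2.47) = -48.49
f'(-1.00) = -1.51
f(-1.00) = -1.53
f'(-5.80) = -0.01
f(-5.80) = -0.03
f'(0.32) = -5.65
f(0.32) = -5.67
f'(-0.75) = -1.94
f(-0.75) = -1.96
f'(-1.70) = -0.75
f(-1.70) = -0.77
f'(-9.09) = -0.00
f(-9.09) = -0.02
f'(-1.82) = -0.66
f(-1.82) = -0.68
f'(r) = -4.1*exp(r)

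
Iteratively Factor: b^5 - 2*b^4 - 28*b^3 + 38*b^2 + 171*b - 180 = (b - 1)*(b^4 - b^3 - 29*b^2 + 9*b + 180) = (b - 1)*(b + 3)*(b^3 - 4*b^2 - 17*b + 60) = (b - 3)*(b - 1)*(b + 3)*(b^2 - b - 20) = (b - 5)*(b - 3)*(b - 1)*(b + 3)*(b + 4)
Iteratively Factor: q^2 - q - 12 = (q + 3)*(q - 4)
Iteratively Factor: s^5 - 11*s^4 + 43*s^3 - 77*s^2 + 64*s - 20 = (s - 5)*(s^4 - 6*s^3 + 13*s^2 - 12*s + 4) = (s - 5)*(s - 1)*(s^3 - 5*s^2 + 8*s - 4) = (s - 5)*(s - 2)*(s - 1)*(s^2 - 3*s + 2) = (s - 5)*(s - 2)^2*(s - 1)*(s - 1)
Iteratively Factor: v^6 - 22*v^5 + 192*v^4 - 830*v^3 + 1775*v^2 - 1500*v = (v - 5)*(v^5 - 17*v^4 + 107*v^3 - 295*v^2 + 300*v) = (v - 5)*(v - 3)*(v^4 - 14*v^3 + 65*v^2 - 100*v) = (v - 5)*(v - 4)*(v - 3)*(v^3 - 10*v^2 + 25*v) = (v - 5)^2*(v - 4)*(v - 3)*(v^2 - 5*v) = v*(v - 5)^2*(v - 4)*(v - 3)*(v - 5)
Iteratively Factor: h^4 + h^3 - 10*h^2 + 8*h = (h + 4)*(h^3 - 3*h^2 + 2*h) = h*(h + 4)*(h^2 - 3*h + 2) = h*(h - 1)*(h + 4)*(h - 2)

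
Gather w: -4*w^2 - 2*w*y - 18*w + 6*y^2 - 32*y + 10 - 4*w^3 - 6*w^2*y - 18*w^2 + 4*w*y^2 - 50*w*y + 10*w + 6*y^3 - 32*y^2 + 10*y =-4*w^3 + w^2*(-6*y - 22) + w*(4*y^2 - 52*y - 8) + 6*y^3 - 26*y^2 - 22*y + 10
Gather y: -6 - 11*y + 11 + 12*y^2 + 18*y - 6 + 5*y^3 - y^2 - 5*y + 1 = 5*y^3 + 11*y^2 + 2*y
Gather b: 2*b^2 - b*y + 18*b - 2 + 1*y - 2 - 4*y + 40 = 2*b^2 + b*(18 - y) - 3*y + 36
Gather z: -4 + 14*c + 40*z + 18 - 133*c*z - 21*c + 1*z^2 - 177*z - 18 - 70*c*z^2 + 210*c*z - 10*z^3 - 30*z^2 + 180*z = -7*c - 10*z^3 + z^2*(-70*c - 29) + z*(77*c + 43) - 4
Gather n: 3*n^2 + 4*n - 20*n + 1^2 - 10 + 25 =3*n^2 - 16*n + 16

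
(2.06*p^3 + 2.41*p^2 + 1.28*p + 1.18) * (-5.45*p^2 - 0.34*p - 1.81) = -11.227*p^5 - 13.8349*p^4 - 11.524*p^3 - 11.2283*p^2 - 2.718*p - 2.1358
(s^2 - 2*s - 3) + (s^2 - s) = 2*s^2 - 3*s - 3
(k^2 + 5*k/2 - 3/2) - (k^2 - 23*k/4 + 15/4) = 33*k/4 - 21/4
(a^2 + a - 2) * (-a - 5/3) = -a^3 - 8*a^2/3 + a/3 + 10/3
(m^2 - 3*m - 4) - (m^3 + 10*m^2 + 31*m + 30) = -m^3 - 9*m^2 - 34*m - 34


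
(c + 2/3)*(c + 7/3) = c^2 + 3*c + 14/9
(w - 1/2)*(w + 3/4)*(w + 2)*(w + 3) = w^4 + 21*w^3/4 + 55*w^2/8 - 3*w/8 - 9/4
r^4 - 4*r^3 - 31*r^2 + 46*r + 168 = (r - 7)*(r - 3)*(r + 2)*(r + 4)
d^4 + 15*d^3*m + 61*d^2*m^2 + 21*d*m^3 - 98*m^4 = (d - m)*(d + 2*m)*(d + 7*m)^2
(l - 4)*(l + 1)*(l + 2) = l^3 - l^2 - 10*l - 8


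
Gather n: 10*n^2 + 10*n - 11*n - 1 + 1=10*n^2 - n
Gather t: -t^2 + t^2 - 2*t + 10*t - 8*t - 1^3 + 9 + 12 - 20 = 0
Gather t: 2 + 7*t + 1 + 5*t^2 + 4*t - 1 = 5*t^2 + 11*t + 2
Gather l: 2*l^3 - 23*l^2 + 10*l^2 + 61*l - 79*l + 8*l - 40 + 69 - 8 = 2*l^3 - 13*l^2 - 10*l + 21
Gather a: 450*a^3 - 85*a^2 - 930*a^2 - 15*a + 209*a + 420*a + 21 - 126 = 450*a^3 - 1015*a^2 + 614*a - 105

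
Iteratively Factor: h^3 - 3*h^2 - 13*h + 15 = (h - 1)*(h^2 - 2*h - 15) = (h - 5)*(h - 1)*(h + 3)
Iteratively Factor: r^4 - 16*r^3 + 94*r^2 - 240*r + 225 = (r - 5)*(r^3 - 11*r^2 + 39*r - 45) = (r - 5)*(r - 3)*(r^2 - 8*r + 15) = (r - 5)^2*(r - 3)*(r - 3)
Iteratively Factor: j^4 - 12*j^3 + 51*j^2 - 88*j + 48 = (j - 4)*(j^3 - 8*j^2 + 19*j - 12) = (j - 4)*(j - 1)*(j^2 - 7*j + 12) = (j - 4)*(j - 3)*(j - 1)*(j - 4)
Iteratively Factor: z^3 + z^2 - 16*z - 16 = (z + 4)*(z^2 - 3*z - 4) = (z - 4)*(z + 4)*(z + 1)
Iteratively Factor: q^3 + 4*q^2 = (q + 4)*(q^2) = q*(q + 4)*(q)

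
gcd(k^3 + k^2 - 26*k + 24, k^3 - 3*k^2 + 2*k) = k - 1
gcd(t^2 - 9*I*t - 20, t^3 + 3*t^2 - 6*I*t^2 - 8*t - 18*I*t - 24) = t - 4*I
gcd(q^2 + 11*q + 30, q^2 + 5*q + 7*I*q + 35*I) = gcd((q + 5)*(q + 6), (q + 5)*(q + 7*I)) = q + 5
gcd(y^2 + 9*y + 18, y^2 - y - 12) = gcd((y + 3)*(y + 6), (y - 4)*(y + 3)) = y + 3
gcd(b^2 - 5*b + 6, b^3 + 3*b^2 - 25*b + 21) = b - 3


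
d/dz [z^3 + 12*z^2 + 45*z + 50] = 3*z^2 + 24*z + 45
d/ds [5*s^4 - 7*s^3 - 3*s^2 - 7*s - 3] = 20*s^3 - 21*s^2 - 6*s - 7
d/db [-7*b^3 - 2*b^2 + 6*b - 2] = -21*b^2 - 4*b + 6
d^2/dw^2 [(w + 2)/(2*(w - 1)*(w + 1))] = (w^3 + 6*w^2 + 3*w + 2)/(w^6 - 3*w^4 + 3*w^2 - 1)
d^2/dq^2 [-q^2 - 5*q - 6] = -2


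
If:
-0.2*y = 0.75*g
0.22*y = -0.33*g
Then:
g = 0.00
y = 0.00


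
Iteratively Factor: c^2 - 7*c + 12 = (c - 4)*(c - 3)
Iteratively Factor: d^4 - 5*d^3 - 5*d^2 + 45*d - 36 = (d - 1)*(d^3 - 4*d^2 - 9*d + 36) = (d - 4)*(d - 1)*(d^2 - 9) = (d - 4)*(d - 1)*(d + 3)*(d - 3)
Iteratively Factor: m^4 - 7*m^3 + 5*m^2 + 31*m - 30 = (m - 5)*(m^3 - 2*m^2 - 5*m + 6) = (m - 5)*(m - 1)*(m^2 - m - 6) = (m - 5)*(m - 1)*(m + 2)*(m - 3)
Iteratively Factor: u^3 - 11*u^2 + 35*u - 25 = (u - 1)*(u^2 - 10*u + 25) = (u - 5)*(u - 1)*(u - 5)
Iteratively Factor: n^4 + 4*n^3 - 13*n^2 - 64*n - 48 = (n + 4)*(n^3 - 13*n - 12) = (n + 1)*(n + 4)*(n^2 - n - 12) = (n + 1)*(n + 3)*(n + 4)*(n - 4)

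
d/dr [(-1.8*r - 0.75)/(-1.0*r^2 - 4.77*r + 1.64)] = (1.8*r^2 + 8.586*r - (1.8*r + 0.75)*(2.0*r + 4.77) - 2.952)/(1.0*r^2 + 4.77*r - 1.64)^2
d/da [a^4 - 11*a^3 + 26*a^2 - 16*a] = 4*a^3 - 33*a^2 + 52*a - 16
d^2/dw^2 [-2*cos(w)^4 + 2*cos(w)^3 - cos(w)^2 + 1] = 32*sin(w)^4 - 44*sin(w)^2 - 3*cos(w)/2 - 9*cos(3*w)/2 + 10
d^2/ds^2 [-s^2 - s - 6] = -2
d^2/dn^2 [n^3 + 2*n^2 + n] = 6*n + 4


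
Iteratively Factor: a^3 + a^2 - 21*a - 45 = (a + 3)*(a^2 - 2*a - 15) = (a + 3)^2*(a - 5)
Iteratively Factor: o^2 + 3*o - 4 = (o - 1)*(o + 4)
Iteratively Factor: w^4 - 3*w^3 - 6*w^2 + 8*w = (w - 4)*(w^3 + w^2 - 2*w) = (w - 4)*(w + 2)*(w^2 - w) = w*(w - 4)*(w + 2)*(w - 1)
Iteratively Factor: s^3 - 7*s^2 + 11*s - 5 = (s - 5)*(s^2 - 2*s + 1) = (s - 5)*(s - 1)*(s - 1)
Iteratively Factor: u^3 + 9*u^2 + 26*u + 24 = (u + 2)*(u^2 + 7*u + 12) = (u + 2)*(u + 4)*(u + 3)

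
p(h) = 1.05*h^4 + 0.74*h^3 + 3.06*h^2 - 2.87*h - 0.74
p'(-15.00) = -13770.17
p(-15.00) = 51389.56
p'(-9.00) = -2939.93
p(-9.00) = 6622.54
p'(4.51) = 455.17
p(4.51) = 550.85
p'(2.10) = 58.67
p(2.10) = 34.00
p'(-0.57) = -6.41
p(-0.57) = 1.86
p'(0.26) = -1.05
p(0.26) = -1.26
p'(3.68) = 259.03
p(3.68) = 259.58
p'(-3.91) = -243.92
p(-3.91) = 258.44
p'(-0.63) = -6.89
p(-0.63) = 2.26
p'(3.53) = 231.14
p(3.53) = 222.85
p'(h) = 4.2*h^3 + 2.22*h^2 + 6.12*h - 2.87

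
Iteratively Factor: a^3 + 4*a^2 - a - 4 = (a + 4)*(a^2 - 1) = (a + 1)*(a + 4)*(a - 1)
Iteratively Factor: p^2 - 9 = (p + 3)*(p - 3)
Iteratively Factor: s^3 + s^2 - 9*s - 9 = (s - 3)*(s^2 + 4*s + 3) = (s - 3)*(s + 1)*(s + 3)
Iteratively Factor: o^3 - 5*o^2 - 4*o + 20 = (o + 2)*(o^2 - 7*o + 10) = (o - 2)*(o + 2)*(o - 5)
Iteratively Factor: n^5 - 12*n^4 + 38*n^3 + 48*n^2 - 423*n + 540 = (n - 3)*(n^4 - 9*n^3 + 11*n^2 + 81*n - 180) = (n - 3)*(n + 3)*(n^3 - 12*n^2 + 47*n - 60) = (n - 3)^2*(n + 3)*(n^2 - 9*n + 20) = (n - 5)*(n - 3)^2*(n + 3)*(n - 4)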